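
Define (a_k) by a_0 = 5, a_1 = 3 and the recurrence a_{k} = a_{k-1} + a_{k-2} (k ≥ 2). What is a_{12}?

877

The ordinary generating function has denominator 1 - z - z^2.
Iterating the recurrence: a_0,…,a_{12} = 5, 3, 8, 11, 19, 30, 49, 79, 128, 207, 335, 542, 877.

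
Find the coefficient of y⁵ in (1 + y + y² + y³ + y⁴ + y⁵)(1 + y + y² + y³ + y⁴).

5

(1 + y + y² + y³ + y⁴ + y⁵) has coefficients 1,1,1,1,1,1 for degrees 0…5.
(1 + y + y² + y³ + y⁴) has coefficients 1,1,1,1,1,0 for degrees 0…5.
[y⁵] = 1·0 + 1·1 + 1·1 + 1·1 + 1·1 + 1·1 = 5.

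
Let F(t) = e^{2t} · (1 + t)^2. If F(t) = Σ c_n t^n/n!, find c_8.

5888

The EGF product rule gives c_8 = Σ_{k_1+k_2=8} C(8; k_1,k_2) · ∏ g_i(k_i), where e^{2t} gives (2)^k; (1+t)^2 gives the falling factorial (2)_k.
g_1(k) for k = 0…8: 1, 2, 4, 8, 16, 32, 64, 128, 256.
g_2(k) for k = 0…8: 1, 2, 2, 0, 0, 0, 0, 0, 0.
c_8 = Σ_k C(8,k)·g_1(k)·g_2(8−k) = 28·64·2 + 8·128·2 + 1·256·1 = 3584 + 2048 + 256 = 5888.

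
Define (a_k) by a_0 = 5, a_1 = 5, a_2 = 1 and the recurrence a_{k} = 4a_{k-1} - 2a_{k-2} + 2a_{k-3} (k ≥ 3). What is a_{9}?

The ordinary generating function has denominator 1 - 4y + 2y^2 - 2y^3.
Iterating the recurrence: a_0,…,a_{9} = 5, 5, 1, 4, 24, 90, 320, 1148, 4132, 14872.

14872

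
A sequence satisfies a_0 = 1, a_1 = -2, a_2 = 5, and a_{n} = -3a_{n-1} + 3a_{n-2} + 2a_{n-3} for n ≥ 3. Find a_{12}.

2243179

The ordinary generating function has denominator 1 + 3q - 3q^2 - 2q^3.
Iterating the recurrence: a_0,…,a_{12} = 1, -2, 5, -19, 68, -251, 919, -3374, 12377, -45415, 166628, -611375, 2243179.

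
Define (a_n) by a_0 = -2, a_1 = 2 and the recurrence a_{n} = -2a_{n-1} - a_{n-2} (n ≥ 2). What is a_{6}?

-2

The ordinary generating function has denominator 1 + 2y + y^2.
Iterating the recurrence: a_0,…,a_{6} = -2, 2, -2, 2, -2, 2, -2.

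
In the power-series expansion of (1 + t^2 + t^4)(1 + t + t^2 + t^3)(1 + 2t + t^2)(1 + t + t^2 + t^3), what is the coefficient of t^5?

(1 + t^2 + t^4) has coefficients 1,0,1,0,1 for degrees 0…4.
(1 + t + t^2 + t^3) has coefficients 1,1,1,1,0,0 for degrees 0…5.
Multiplying by (1 + 2t + t^2) gives running coefficients 1,3,4,4,3,1 for degrees 0…5.
Finally multiplying by (1 + t + t^2 + t^3), the product of all factors after the first has coefficients 1,4,8,12,14,12 for degrees 0…5.
[t^5] = 1·12 + 1·12 + 1·4 = 28.

28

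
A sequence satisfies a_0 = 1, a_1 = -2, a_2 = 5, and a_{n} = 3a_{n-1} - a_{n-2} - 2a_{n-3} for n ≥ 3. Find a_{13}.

The ordinary generating function has denominator 1 - 3t + t^2 + 2t^3.
Iterating the recurrence: a_0,…,a_{13} = 1, -2, 5, 15, 44, 107, 247, 546, 1177, 2491, 5204, 10767, 22115, 45170.

45170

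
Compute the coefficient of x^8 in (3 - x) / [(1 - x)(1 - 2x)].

Partial fractions give a closed form: a_n = (-2)·1^n + (5)·2^n.
At n = 8: a_8 = 1278.

1278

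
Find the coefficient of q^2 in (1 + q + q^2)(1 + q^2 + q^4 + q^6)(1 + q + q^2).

4

(1 + q + q^2) has coefficients 1,1,1 for degrees 0…2.
(1 + q^2 + q^4 + q^6) has coefficients 1,0,1 for degrees 0…2.
Finally multiplying by (1 + q + q^2), the product of all factors after the first has coefficients 1,1,2 for degrees 0…2.
[q^2] = 1·2 + 1·1 + 1·1 = 4.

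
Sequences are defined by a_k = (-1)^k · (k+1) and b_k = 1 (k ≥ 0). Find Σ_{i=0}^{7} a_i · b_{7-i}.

-4

This is [x^7] in the product of the two ordinary generating functions.
Σ = 1·1 − 2·1 + 3·1 − 4·1 + 5·1 − 6·1 + 7·1 − 8·1 = -4.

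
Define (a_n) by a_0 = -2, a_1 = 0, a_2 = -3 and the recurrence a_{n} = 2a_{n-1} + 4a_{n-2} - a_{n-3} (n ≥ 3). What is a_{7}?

The ordinary generating function has denominator 1 - 2x - 4x^2 + x^3.
Iterating the recurrence: a_0,…,a_{7} = -2, 0, -3, -4, -20, -53, -182, -556.

-556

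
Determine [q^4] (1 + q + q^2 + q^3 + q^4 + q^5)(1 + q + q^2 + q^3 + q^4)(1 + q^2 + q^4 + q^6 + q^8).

(1 + q + q^2 + q^3 + q^4 + q^5) has coefficients 1,1,1,1,1 for degrees 0…4.
(1 + q + q^2 + q^3 + q^4) has coefficients 1,1,1,1,1 for degrees 0…4.
Finally multiplying by (1 + q^2 + q^4 + q^6 + q^8), the product of all factors after the first has coefficients 1,1,2,2,3 for degrees 0…4.
[q^4] = 1·3 + 1·2 + 1·2 + 1·1 + 1·1 = 9.

9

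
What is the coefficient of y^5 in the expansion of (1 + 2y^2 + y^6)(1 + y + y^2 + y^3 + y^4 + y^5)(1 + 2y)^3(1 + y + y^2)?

187

(1 + 2y^2 + y^6) has coefficients 1,0,2,0,0,0 for degrees 0…5.
(1 + y + y^2 + y^3 + y^4 + y^5) has coefficients 1,1,1,1,1,1 for degrees 0…5.
Multiplying by (1 + 2y)^3 gives running coefficients 1,7,19,27,27,27 for degrees 0…5.
Finally multiplying by (1 + y + y^2), the product of all factors after the first has coefficients 1,8,27,53,73,81 for degrees 0…5.
[y^5] = 1·81 + 2·53 = 187.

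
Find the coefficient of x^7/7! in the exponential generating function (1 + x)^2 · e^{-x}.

-29

The EGF product rule gives c_7 = Σ_{k_1+k_2=7} C(7; k_1,k_2) · ∏ g_i(k_i), where (1+x)^2 gives the falling factorial (2)_k; e^{-x} gives (-1)^k.
g_1(k) for k = 0…7: 1, 2, 2, 0, 0, 0, 0, 0.
g_2(k) for k = 0…7: 1, -1, 1, -1, 1, -1, 1, -1.
c_7 = Σ_k C(7,k)·g_1(k)·g_2(7−k) = 1·1·(-1) + 7·2·1 + 21·2·(-1) = −1 + 14 − 42 = -29.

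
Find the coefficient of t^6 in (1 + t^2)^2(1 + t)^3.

3

(1 + t^2)^2 has coefficients 1,0,2,0,1 for degrees 0…4.
(1 + t)^3 has coefficients 1,3,3,1,0,0,0 for degrees 0…6.
[t^6] = 1·0 + 2·0 + 1·3 = 3.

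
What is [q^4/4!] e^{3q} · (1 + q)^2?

405

The EGF product rule gives c_4 = Σ_{k_1+k_2=4} C(4; k_1,k_2) · ∏ g_i(k_i), where e^{3q} gives (3)^k; (1+q)^2 gives the falling factorial (2)_k.
g_1(k) for k = 0…4: 1, 3, 9, 27, 81.
g_2(k) for k = 0…4: 1, 2, 2, 0, 0.
c_4 = Σ_k C(4,k)·g_1(k)·g_2(4−k) = 6·9·2 + 4·27·2 + 1·81·1 = 108 + 216 + 81 = 405.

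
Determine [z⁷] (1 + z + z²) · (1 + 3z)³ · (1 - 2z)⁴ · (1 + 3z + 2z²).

-938

(1 + z + z²) has coefficients 1,1,1 for degrees 0…2.
(1 + 3z)³ has coefficients 1,9,27,27,0,0,0,0 for degrees 0…7.
Multiplying by (1 - 2z)⁴ gives running coefficients 1,1,-21,-5,160,-72,-432,432 for degrees 0…7.
Finally multiplying by (1 + 3z + 2z²), the product of all factors after the first has coefficients 1,4,-16,-66,103,398,-328,-1008 for degrees 0…7.
[z⁷] = 1·(-1008) + 1·(-328) + 1·398 = -938.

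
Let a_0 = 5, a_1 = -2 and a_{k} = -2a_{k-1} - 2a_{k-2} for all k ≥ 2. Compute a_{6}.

24

The ordinary generating function has denominator 1 + 2q + 2q^2.
Iterating the recurrence: a_0,…,a_{6} = 5, -2, -6, 16, -20, 8, 24.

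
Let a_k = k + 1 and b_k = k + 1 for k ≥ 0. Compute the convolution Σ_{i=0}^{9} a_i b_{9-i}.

220

This is [x^9] in the product of the two ordinary generating functions.
Σ = 1·10 + 2·9 + 3·8 + 4·7 + 5·6 + 6·5 + 7·4 + 8·3 + 9·2 + 10·1 = 220.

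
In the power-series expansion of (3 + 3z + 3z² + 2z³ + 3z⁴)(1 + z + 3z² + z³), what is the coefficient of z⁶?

(3 + 3z + 3z² + 2z³ + 3z⁴) has coefficients 3,3,3,2,3 for degrees 0…4.
(1 + z + 3z² + z³) has coefficients 1,1,3,1,0,0,0 for degrees 0…6.
[z⁶] = 3·0 + 3·0 + 3·0 + 2·1 + 3·3 = 11.

11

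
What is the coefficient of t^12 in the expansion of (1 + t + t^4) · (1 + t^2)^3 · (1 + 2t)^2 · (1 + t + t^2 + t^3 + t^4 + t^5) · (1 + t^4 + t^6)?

(1 + t + t^4) has coefficients 1,1,0,0,1 for degrees 0…4.
(1 + t^2)^3 has coefficients 1,0,3,0,3,0,1,0,0,0,0,0,0 for degrees 0…12.
Multiplying by (1 + 2t)^2 gives running coefficients 1,4,7,12,15,12,13,4,4,0,0,0,0 for degrees 0…12.
Multiplying by (1 + t + t^2 + t^3 + t^4 + t^5) gives running coefficients 1,5,12,24,39,51,63,63,60,48,33,21,8 for degrees 0…12.
Finally multiplying by (1 + t^4 + t^6), the product of all factors after the first has coefficients 1,5,12,24,40,56,76,92,111,123,135,135,131 for degrees 0…12.
[t^12] = 1·131 + 1·135 + 1·111 = 377.

377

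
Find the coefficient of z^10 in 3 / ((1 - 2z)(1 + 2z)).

3072

The denominator gives the recurrence a_n = 4a_(n−2) for n ≥ 2; the numerator fixes a_0 = 3, a_1 = 0.
Iterating: 3, 0, 12, 0, 48, 0, 192, 0, 768, 0, 3072, so a_10 = 3072.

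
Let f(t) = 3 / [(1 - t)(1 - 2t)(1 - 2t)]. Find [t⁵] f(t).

The denominator gives the recurrence a_n = 5a_(n−1) − 8a_(n−2) + 4a_(n−3) for n ≥ 3; the numerator fixes a_0 = 3, a_1 = 15, a_2 = 51.
Iterating: 3, 15, 51, 147, 387, 963, so a_5 = 963.

963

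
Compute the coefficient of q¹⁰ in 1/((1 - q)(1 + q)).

1

The denominator gives the recurrence a_n = a_(n−2) for n ≥ 2; the numerator fixes a_0 = 1, a_1 = 0.
Iterating: 1, 0, 1, 0, 1, 0, 1, 0, 1, 0, 1, so a_10 = 1.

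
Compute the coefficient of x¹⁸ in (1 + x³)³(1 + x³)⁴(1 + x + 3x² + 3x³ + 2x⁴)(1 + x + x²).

224

(1 + x³)³ has coefficients 1,0,0,3,0,0,3,0,0,1 for degrees 0…9.
(1 + x³)⁴ has coefficients 1,0,0,4,0,0,6,0,0,4,0,0,1,0,0,0,0,0,0 for degrees 0…18.
Multiplying by (1 + x + 3x² + 3x³ + 2x⁴) gives running coefficients 1,1,3,7,6,12,18,14,18,22,16,12,13,9,3,3,2,0,0 for degrees 0…18.
Finally multiplying by (1 + x + x²), the product of all factors after the first has coefficients 1,2,5,11,16,25,36,44,50,54,56,50,41,34,25,15,8,5,2 for degrees 0…18.
[x¹⁸] = 1·2 + 3·15 + 3·41 + 1·54 = 224.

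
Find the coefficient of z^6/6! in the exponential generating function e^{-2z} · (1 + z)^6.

592

The EGF product rule gives c_6 = Σ_{k_1+k_2=6} C(6; k_1,k_2) · ∏ g_i(k_i), where e^{-2z} gives (-2)^k; (1+z)^6 gives the falling factorial (6)_k.
g_1(k) for k = 0…6: 1, -2, 4, -8, 16, -32, 64.
g_2(k) for k = 0…6: 1, 6, 30, 120, 360, 720, 720.
c_6 = Σ_k C(6,k)·g_1(k)·g_2(6−k) = 1·1·720 + 6·(-2)·720 + 15·4·360 + 20·(-8)·120 + 15·16·30 + 6·(-32)·6 + 1·64·1 = 720 − 8640 + 21600 − 19200 + 7200 − 1152 + 64 = 592.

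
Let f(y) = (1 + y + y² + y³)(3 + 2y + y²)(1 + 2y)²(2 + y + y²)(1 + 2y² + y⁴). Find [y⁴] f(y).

(1 + y + y² + y³) has coefficients 1,1,1,1 for degrees 0…3.
(3 + 2y + y²) has coefficients 3,2,1,0,0 for degrees 0…4.
Multiplying by (1 + 2y)² gives running coefficients 3,14,21,12,4 for degrees 0…4.
Multiplying by (2 + y + y²) gives running coefficients 6,31,59,59,41 for degrees 0…4.
Finally multiplying by (1 + 2y² + y⁴), the product of all factors after the first has coefficients 6,31,71,121,165 for degrees 0…4.
[y⁴] = 1·165 + 1·121 + 1·71 + 1·31 = 388.

388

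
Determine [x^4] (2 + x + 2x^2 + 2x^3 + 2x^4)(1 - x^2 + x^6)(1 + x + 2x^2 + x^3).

(2 + x + 2x^2 + 2x^3 + 2x^4) has coefficients 2,1,2,2,2 for degrees 0…4.
(1 - x^2 + x^6) has coefficients 1,0,-1,0,0 for degrees 0…4.
Finally multiplying by (1 + x + 2x^2 + x^3), the product of all factors after the first has coefficients 1,1,1,0,-2 for degrees 0…4.
[x^4] = 2·(-2) + 1·0 + 2·1 + 2·1 + 2·1 = 2.

2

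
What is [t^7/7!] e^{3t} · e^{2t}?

78125

The EGF product rule gives c_7 = Σ_{k_1+k_2=7} C(7; k_1,k_2) · ∏ g_i(k_i), where e^{3t} gives (3)^k; e^{2t} gives (2)^k.
g_1(k) for k = 0…7: 1, 3, 9, 27, 81, 243, 729, 2187.
g_2(k) for k = 0…7: 1, 2, 4, 8, 16, 32, 64, 128.
c_7 = Σ_k C(7,k)·g_1(k)·g_2(7−k) = 1·1·128 + 7·3·64 + 21·9·32 + 35·27·16 + 35·81·8 + 21·243·4 + 7·729·2 + 1·2187·1 = 128 + 1344 + 6048 + 15120 + 22680 + 20412 + 10206 + 2187 = 78125.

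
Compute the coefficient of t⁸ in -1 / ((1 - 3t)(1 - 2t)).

Partial fractions give a closed form: a_n = (-3)·3^n + (2)·2^n.
At n = 8: a_8 = -19171.

-19171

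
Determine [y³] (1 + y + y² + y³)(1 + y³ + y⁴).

2

(1 + y + y² + y³) has coefficients 1,1,1,1 for degrees 0…3.
(1 + y³ + y⁴) has coefficients 1,0,0,1 for degrees 0…3.
[y³] = 1·1 + 1·0 + 1·0 + 1·1 = 2.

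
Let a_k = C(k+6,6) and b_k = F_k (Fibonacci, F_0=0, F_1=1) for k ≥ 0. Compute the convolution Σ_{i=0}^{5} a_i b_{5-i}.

376

The convolution is the x^5 coefficient of A(x)B(x).
Σ = 1·5 + 7·3 + 28·2 + 84·1 + 210·1 + 462·0 = 376.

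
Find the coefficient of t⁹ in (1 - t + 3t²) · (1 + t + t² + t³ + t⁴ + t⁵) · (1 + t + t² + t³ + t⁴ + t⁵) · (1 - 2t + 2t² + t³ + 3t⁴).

(1 - t + 3t²) has coefficients 1,-1,3 for degrees 0…2.
(1 + t + t² + t³ + t⁴ + t⁵) has coefficients 1,1,1,1,1,1,0,0,0,0 for degrees 0…9.
Multiplying by (1 + t + t² + t³ + t⁴ + t⁵) gives running coefficients 1,2,3,4,5,6,5,4,3,2 for degrees 0…9.
Finally multiplying by (1 - 2t + 2t² + t³ + 3t⁴), the product of all factors after the first has coefficients 1,0,1,3,8,13,16,23,26,27 for degrees 0…9.
[t⁹] = 1·27 − 1·26 + 3·23 = 70.

70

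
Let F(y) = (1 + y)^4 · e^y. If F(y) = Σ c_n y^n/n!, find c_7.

1961

The EGF product rule gives c_7 = Σ_{k_1+k_2=7} C(7; k_1,k_2) · ∏ g_i(k_i), where (1+y)^4 gives the falling factorial (4)_k; e^y gives (1)^k.
g_1(k) for k = 0…7: 1, 4, 12, 24, 24, 0, 0, 0.
g_2(k) for k = 0…7: 1, 1, 1, 1, 1, 1, 1, 1.
c_7 = Σ_k C(7,k)·g_1(k)·g_2(7−k) = 1·1·1 + 7·4·1 + 21·12·1 + 35·24·1 + 35·24·1 = 1 + 28 + 252 + 840 + 840 = 1961.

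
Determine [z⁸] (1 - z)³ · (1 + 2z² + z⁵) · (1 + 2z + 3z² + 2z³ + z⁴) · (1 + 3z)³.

18

(1 - z)³ has coefficients 1,-3,3,-1 for degrees 0…3.
(1 + 2z² + z⁵) has coefficients 1,0,2,0,0,1,0,0,0 for degrees 0…8.
Multiplying by (1 + 2z + 3z² + 2z³ + z⁴) gives running coefficients 1,2,5,6,7,5,4,3,2 for degrees 0…8.
Finally multiplying by (1 + 3z)³, the product of all factors after the first has coefficients 1,11,50,132,250,365,400,363,272 for degrees 0…8.
[z⁸] = 1·272 − 3·363 + 3·400 − 1·365 = 18.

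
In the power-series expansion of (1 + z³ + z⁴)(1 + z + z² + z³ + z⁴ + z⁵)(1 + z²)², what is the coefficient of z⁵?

(1 + z³ + z⁴) has coefficients 1,0,0,1,1 for degrees 0…4.
(1 + z + z² + z³ + z⁴ + z⁵) has coefficients 1,1,1,1,1,1 for degrees 0…5.
Finally multiplying by (1 + z²)², the product of all factors after the first has coefficients 1,1,3,3,4,4 for degrees 0…5.
[z⁵] = 1·4 + 1·3 + 1·1 = 8.

8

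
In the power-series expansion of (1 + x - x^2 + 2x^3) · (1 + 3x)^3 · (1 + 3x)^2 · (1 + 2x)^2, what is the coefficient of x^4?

(1 + x - x^2 + 2x^3) has coefficients 1,1,-1,2 for degrees 0…3.
(1 + 3x)^3 has coefficients 1,9,27,27,0 for degrees 0…4.
Multiplying by (1 + 3x)^2 gives running coefficients 1,15,90,270,405 for degrees 0…4.
Finally multiplying by (1 + 2x)^2, the product of all factors after the first has coefficients 1,19,154,690,1845 for degrees 0…4.
[x^4] = 1·1845 + 1·690 − 1·154 + 2·19 = 2419.

2419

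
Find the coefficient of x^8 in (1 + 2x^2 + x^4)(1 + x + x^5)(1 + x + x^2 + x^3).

(1 + 2x^2 + x^4) has coefficients 1,0,2,0,1 for degrees 0…4.
(1 + x + x^5) has coefficients 1,1,0,0,0,1,0,0,0 for degrees 0…8.
Finally multiplying by (1 + x + x^2 + x^3), the product of all factors after the first has coefficients 1,2,2,2,1,1,1,1,1 for degrees 0…8.
[x^8] = 1·1 + 2·1 + 1·1 = 4.

4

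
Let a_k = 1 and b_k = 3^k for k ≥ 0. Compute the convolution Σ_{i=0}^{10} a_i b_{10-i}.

Write out a_i and b_{10-i} for i = 0,…,10 and sum the products.
Σ = 1·59049 + 1·19683 + 1·6561 + 1·2187 + 1·729 + 1·243 + 1·81 + 1·27 + 1·9 + 1·3 + 1·1 = 88573.

88573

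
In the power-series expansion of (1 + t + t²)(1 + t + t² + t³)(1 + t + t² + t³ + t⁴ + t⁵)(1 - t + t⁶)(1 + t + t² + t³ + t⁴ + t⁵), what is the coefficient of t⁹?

13

(1 + t + t²) has coefficients 1,1,1 for degrees 0…2.
(1 + t + t² + t³) has coefficients 1,1,1,1,0,0,0,0,0,0 for degrees 0…9.
Multiplying by (1 + t + t² + t³ + t⁴ + t⁵) gives running coefficients 1,2,3,4,4,4,3,2,1,0 for degrees 0…9.
Multiplying by (1 - t + t⁶) gives running coefficients 1,1,1,1,0,0,0,1,2,3 for degrees 0…9.
Finally multiplying by (1 + t + t² + t³ + t⁴ + t⁵), the product of all factors after the first has coefficients 1,2,3,4,4,4,3,3,4,6 for degrees 0…9.
[t⁹] = 1·6 + 1·4 + 1·3 = 13.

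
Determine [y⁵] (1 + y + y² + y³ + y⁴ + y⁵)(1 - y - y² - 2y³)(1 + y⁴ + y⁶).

-3

(1 + y + y² + y³ + y⁴ + y⁵) has coefficients 1,1,1,1,1,1 for degrees 0…5.
(1 - y - y² - 2y³) has coefficients 1,-1,-1,-2,0,0 for degrees 0…5.
Finally multiplying by (1 + y⁴ + y⁶), the product of all factors after the first has coefficients 1,-1,-1,-2,1,-1 for degrees 0…5.
[y⁵] = 1·(-1) + 1·1 + 1·(-2) + 1·(-1) + 1·(-1) + 1·1 = -3.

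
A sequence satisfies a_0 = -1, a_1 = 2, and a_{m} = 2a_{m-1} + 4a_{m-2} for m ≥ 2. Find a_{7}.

640

The ordinary generating function has denominator 1 - 2z - 4z^2.
Iterating the recurrence: a_0,…,a_{7} = -1, 2, 0, 8, 16, 64, 192, 640.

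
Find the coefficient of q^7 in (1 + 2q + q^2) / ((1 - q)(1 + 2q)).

-20

The denominator gives the recurrence a_n = −a_(n−1) + 2a_(n−2) for n ≥ 3; the numerator fixes a_0 = 1, a_1 = 1, a_2 = 2.
Iterating: 1, 1, 2, 0, 4, -4, 12, -20, so a_7 = -20.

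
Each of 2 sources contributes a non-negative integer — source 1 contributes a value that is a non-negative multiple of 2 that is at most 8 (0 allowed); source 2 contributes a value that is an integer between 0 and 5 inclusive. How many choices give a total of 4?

The generating function for the choices is (1 + y² + y⁴ + y⁶ + y⁸)·(1 + y + y² + y³ + y⁴ + y⁵); the count is [y⁴].
(1 + y² + y⁴ + y⁶ + y⁸) has coefficients 1,0,1,0,1 for degrees 0…4.
(1 + y + y² + y³ + y⁴ + y⁵) has coefficients 1,1,1,1,1 for degrees 0…4.
[y⁴] = 1·1 + 1·1 + 1·1 = 3.

3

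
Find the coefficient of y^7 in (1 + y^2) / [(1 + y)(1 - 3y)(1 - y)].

Partial fractions give a closed form: a_n = (1/4)·(-1)^n + (5/4)·3^n + (-1/2)·1^n.
At n = 7: a_7 = 2733.

2733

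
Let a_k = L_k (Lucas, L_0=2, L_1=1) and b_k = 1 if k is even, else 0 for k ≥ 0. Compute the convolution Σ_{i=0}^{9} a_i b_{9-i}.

121

The convolution is the x^9 coefficient of A(x)B(x).
Σ = 2·0 + 1·1 + 3·0 + 4·1 + 7·0 + 11·1 + 18·0 + 29·1 + 47·0 + 76·1 = 121.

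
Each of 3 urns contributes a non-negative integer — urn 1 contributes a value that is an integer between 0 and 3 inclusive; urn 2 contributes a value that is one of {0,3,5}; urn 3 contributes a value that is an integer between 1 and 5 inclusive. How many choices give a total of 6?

The generating function for the choices is (1 + x + x² + x³)·(1 + x³ + x⁵)·(x + x² + x³ + x⁴ + x⁵); the count is [x⁶].
(1 + x + x² + x³) has coefficients 1,1,1,1 for degrees 0…3.
(1 + x³ + x⁵) has coefficients 1,0,0,1,0,1,0 for degrees 0…6.
Finally multiplying by (x + x² + x³ + x⁴ + x⁵), the product of all factors after the first has coefficients 0,1,1,1,2,2,2 for degrees 0…6.
[x⁶] = 1·2 + 1·2 + 1·2 + 1·1 = 7.

7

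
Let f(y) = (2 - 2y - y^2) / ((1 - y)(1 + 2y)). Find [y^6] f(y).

117

The denominator gives the recurrence a_n = −a_(n−1) + 2a_(n−2) for n ≥ 3; the numerator fixes a_0 = 2, a_1 = -4, a_2 = 7.
Iterating: 2, -4, 7, -15, 29, -59, 117, so a_6 = 117.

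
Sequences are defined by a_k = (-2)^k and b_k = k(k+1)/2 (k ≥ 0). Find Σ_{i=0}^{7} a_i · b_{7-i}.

30

The convolution is the x^7 coefficient of A(x)B(x).
Σ = 1·28 − 2·21 + 4·15 − 8·10 + 16·6 − 32·3 + 64·1 − 128·0 = 30.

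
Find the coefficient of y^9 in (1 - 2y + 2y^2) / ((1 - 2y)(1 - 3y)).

32293

The denominator gives the recurrence a_n = 5a_(n−1) − 6a_(n−2) for n ≥ 3; the numerator fixes a_0 = 1, a_1 = 3, a_2 = 11.
Iterating: 1, 3, 11, 37, 119, 373, 1151, 3517, 10679, 32293, so a_9 = 32293.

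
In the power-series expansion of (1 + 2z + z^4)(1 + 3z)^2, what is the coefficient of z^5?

6

(1 + 2z + z^4) has coefficients 1,2,0,0,1 for degrees 0…4.
(1 + 3z)^2 has coefficients 1,6,9,0,0,0 for degrees 0…5.
[z^5] = 1·0 + 2·0 + 1·6 = 6.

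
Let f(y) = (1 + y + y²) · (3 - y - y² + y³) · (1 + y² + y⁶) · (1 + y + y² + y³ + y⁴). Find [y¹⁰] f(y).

(1 + y + y²) has coefficients 1,1,1 for degrees 0…2.
(3 - y - y² + y³) has coefficients 3,-1,-1,1,0,0,0,0,0,0,0 for degrees 0…10.
Multiplying by (1 + y² + y⁶) gives running coefficients 3,-1,2,0,-1,1,3,-1,-1,1,0 for degrees 0…10.
Finally multiplying by (1 + y + y² + y³ + y⁴), the product of all factors after the first has coefficients 3,2,4,4,3,1,5,2,1,3,2 for degrees 0…10.
[y¹⁰] = 1·2 + 1·3 + 1·1 = 6.

6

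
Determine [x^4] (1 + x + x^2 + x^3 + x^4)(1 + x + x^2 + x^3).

(1 + x + x^2 + x^3 + x^4) has coefficients 1,1,1,1,1 for degrees 0…4.
(1 + x + x^2 + x^3) has coefficients 1,1,1,1,0 for degrees 0…4.
[x^4] = 1·0 + 1·1 + 1·1 + 1·1 + 1·1 = 4.

4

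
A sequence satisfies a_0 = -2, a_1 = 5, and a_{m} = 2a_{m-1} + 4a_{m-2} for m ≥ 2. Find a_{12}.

The ordinary generating function has denominator 1 - 2t - 4t^2.
Iterating the recurrence: a_0,…,a_{12} = -2, 5, 2, 24, 56, 208, 640, 2112, 6784, 22016, 71168, 230400, 745472.

745472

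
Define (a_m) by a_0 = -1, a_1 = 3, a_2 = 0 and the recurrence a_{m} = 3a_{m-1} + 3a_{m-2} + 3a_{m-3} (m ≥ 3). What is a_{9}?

24435

The ordinary generating function has denominator 1 - 3q - 3q^2 - 3q^3.
Iterating the recurrence: a_0,…,a_{9} = -1, 3, 0, 6, 27, 99, 396, 1566, 6183, 24435.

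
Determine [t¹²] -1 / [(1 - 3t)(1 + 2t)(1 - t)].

-479389

Partial fractions give a closed form: a_n = (-9/10)·3^n + (-4/15)·(-2)^n + (1/6)·1^n.
At n = 12: a_12 = -479389.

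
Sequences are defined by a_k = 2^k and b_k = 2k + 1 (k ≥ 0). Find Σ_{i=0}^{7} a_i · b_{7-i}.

749

This is [x^7] in the product of the two ordinary generating functions.
Σ = 1·15 + 2·13 + 4·11 + 8·9 + 16·7 + 32·5 + 64·3 + 128·1 = 749.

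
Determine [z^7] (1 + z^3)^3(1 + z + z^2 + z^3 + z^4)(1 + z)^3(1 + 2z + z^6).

(1 + z^3)^3 has coefficients 1,0,0,3,0,0,3,0 for degrees 0…7.
(1 + z + z^2 + z^3 + z^4) has coefficients 1,1,1,1,1,0,0,0 for degrees 0…7.
Multiplying by (1 + z)^3 gives running coefficients 1,4,7,8,8,7,4,1 for degrees 0…7.
Finally multiplying by (1 + 2z + z^6), the product of all factors after the first has coefficients 1,6,15,22,24,23,19,13 for degrees 0…7.
[z^7] = 1·13 + 3·24 + 3·6 = 103.

103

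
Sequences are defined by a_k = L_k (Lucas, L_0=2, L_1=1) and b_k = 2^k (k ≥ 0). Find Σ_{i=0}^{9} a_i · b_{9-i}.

2750

Write out a_i and b_{9-i} for i = 0,…,9 and sum the products.
Σ = 2·512 + 1·256 + 3·128 + 4·64 + 7·32 + 11·16 + 18·8 + 29·4 + 47·2 + 76·1 = 2750.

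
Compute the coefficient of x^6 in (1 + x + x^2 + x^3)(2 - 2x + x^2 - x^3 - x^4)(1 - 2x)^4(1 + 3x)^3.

-644

(1 + x + x^2 + x^3) has coefficients 1,1,1,1 for degrees 0…3.
(2 - 2x + x^2 - x^3 - x^4) has coefficients 2,-2,1,-1,-1,0,0 for degrees 0…6.
Multiplying by (1 - 2x)^4 gives running coefficients 2,-18,65,-121,127,-80,24 for degrees 0…6.
Finally multiplying by (1 + 3x)^3, the product of all factors after the first has coefficients 2,0,-43,32,307,-449,-534 for degrees 0…6.
[x^6] = 1·(-534) + 1·(-449) + 1·307 + 1·32 = -644.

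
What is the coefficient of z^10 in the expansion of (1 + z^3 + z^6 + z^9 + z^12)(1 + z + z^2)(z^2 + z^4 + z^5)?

(1 + z^3 + z^6 + z^9 + z^12) has coefficients 1,0,0,1,0,0,1,0,0,1,0 for degrees 0…10.
(1 + z + z^2) has coefficients 1,1,1,0,0,0,0,0,0,0,0 for degrees 0…10.
Finally multiplying by (z^2 + z^4 + z^5), the product of all factors after the first has coefficients 0,0,1,1,2,2,2,1,0,0,0 for degrees 0…10.
[z^10] = 1·0 + 1·1 + 1·2 + 1·0 = 3.

3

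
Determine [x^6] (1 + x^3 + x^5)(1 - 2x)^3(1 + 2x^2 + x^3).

-33

(1 + x^3 + x^5) has coefficients 1,0,0,1,0,1 for degrees 0…5.
(1 - 2x)^3 has coefficients 1,-6,12,-8,0,0,0 for degrees 0…6.
Finally multiplying by (1 + 2x^2 + x^3), the product of all factors after the first has coefficients 1,-6,14,-19,18,-4,-8 for degrees 0…6.
[x^6] = 1·(-8) + 1·(-19) + 1·(-6) = -33.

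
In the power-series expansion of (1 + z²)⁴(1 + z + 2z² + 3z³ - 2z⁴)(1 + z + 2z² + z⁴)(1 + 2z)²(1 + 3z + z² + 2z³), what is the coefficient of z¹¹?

3502

(1 + z²)⁴ has coefficients 1,0,4,0,6,0,4,0,1 for degrees 0…8.
(1 + z + 2z² + 3z³ - 2z⁴) has coefficients 1,1,2,3,-2,0,0,0,0,0,0,0 for degrees 0…11.
Multiplying by (1 + z + 2z² + z⁴) gives running coefficients 1,2,5,7,6,5,-2,3,-2,0,0,0 for degrees 0…11.
Multiplying by (1 + 2z)² gives running coefficients 1,6,17,35,54,57,42,15,2,4,-8,0 for degrees 0…11.
Finally multiplying by (1 + 3z + z² + 2z³), the product of all factors after the first has coefficients 1,9,36,94,188,288,337,306,203,109,36,-16 for degrees 0…11.
[z¹¹] = 1·(-16) + 4·109 + 6·306 + 4·288 + 1·94 = 3502.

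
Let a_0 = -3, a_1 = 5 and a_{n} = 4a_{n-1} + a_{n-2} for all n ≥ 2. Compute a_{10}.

The ordinary generating function has denominator 1 - 4q - q^2.
Iterating the recurrence: a_0,…,a_{10} = -3, 5, 17, 73, 309, 1309, 5545, 23489, 99501, 421493, 1785473.

1785473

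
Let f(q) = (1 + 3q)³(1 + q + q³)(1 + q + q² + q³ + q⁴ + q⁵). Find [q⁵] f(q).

165

(1 + 3q)³ has coefficients 1,9,27,27 for degrees 0…3.
(1 + q + q³) has coefficients 1,1,0,1,0,0 for degrees 0…5.
Finally multiplying by (1 + q + q² + q³ + q⁴ + q⁵), the product of all factors after the first has coefficients 1,2,2,3,3,3 for degrees 0…5.
[q⁵] = 1·3 + 9·3 + 27·3 + 27·2 = 165.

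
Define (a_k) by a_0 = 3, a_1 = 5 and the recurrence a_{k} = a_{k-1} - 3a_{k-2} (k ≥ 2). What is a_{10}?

The ordinary generating function has denominator 1 - t + 3t^2.
Iterating the recurrence: a_0,…,a_{10} = 3, 5, -4, -19, -7, 50, 71, -79, -292, -55, 821.

821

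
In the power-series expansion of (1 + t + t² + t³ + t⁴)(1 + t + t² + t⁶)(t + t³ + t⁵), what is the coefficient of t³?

4

(1 + t + t² + t³ + t⁴) has coefficients 1,1,1,1 for degrees 0…3.
(1 + t + t² + t⁶) has coefficients 1,1,1,0 for degrees 0…3.
Finally multiplying by (t + t³ + t⁵), the product of all factors after the first has coefficients 0,1,1,2 for degrees 0…3.
[t³] = 1·2 + 1·1 + 1·1 + 1·0 = 4.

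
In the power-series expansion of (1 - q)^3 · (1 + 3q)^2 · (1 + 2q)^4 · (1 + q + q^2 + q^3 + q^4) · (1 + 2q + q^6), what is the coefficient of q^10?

(1 - q)^3 has coefficients 1,-3,3,-1 for degrees 0…3.
(1 + 3q)^2 has coefficients 1,6,9,0,0,0,0,0,0,0,0 for degrees 0…10.
Multiplying by (1 + 2q)^4 gives running coefficients 1,14,81,248,424,384,144,0,0,0,0 for degrees 0…10.
Multiplying by (1 + q + q^2 + q^3 + q^4) gives running coefficients 1,15,96,344,768,1151,1281,1200,952,528,144 for degrees 0…10.
Finally multiplying by (1 + 2q + q^6), the product of all factors after the first has coefficients 1,17,126,536,1456,2687,3584,3777,3448,2776,1968 for degrees 0…10.
[q^10] = 1·1968 − 3·2776 + 3·3448 − 1·3777 = 207.

207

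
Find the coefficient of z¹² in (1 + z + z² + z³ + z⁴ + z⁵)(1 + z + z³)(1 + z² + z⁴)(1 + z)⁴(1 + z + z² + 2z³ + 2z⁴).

(1 + z + z² + z³ + z⁴ + z⁵) has coefficients 1,1,1,1,1,1 for degrees 0…5.
(1 + z + z³) has coefficients 1,1,0,1,0,0,0,0,0,0,0,0,0 for degrees 0…12.
Multiplying by (1 + z² + z⁴) gives running coefficients 1,1,1,2,1,2,0,1,0,0,0,0,0 for degrees 0…12.
Multiplying by (1 + z)⁴ gives running coefficients 1,5,11,16,20,23,23,19,13,8,4,1,0 for degrees 0…12.
Finally multiplying by (1 + z + z² + 2z³ + 2z⁴), the product of all factors after the first has coefficients 1,6,17,34,59,91,120,137,141,132,109,77,47 for degrees 0…12.
[z¹²] = 1·47 + 1·77 + 1·109 + 1·132 + 1·141 + 1·137 = 643.

643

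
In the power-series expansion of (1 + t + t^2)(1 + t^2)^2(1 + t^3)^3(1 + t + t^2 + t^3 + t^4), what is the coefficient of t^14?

25

(1 + t + t^2) has coefficients 1,1,1 for degrees 0…2.
(1 + t^2)^2 has coefficients 1,0,2,0,1,0,0,0,0,0,0,0,0,0,0 for degrees 0…14.
Multiplying by (1 + t^3)^3 gives running coefficients 1,0,2,3,1,6,3,3,6,1,3,2,0,1,0 for degrees 0…14.
Finally multiplying by (1 + t + t^2 + t^3 + t^4), the product of all factors after the first has coefficients 1,1,3,6,7,12,15,16,19,19,16,15,12,7,6 for degrees 0…14.
[t^14] = 1·6 + 1·7 + 1·12 = 25.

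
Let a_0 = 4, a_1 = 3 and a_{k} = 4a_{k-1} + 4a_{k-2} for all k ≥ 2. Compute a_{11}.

37116928

The ordinary generating function has denominator 1 - 4q - 4q^2.
Iterating the recurrence: a_0,…,a_{11} = 4, 3, 28, 124, 608, 2928, 14144, 68288, 329728, 1592064, 7687168, 37116928.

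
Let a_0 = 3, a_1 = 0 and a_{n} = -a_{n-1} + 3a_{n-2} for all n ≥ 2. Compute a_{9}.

-1953

The ordinary generating function has denominator 1 + q - 3q^2.
Iterating the recurrence: a_0,…,a_{9} = 3, 0, 9, -9, 36, -63, 171, -360, 873, -1953.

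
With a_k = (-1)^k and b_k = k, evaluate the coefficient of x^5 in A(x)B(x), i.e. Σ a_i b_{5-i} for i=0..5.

3

This is [x^5] in the product of the two ordinary generating functions.
Σ = 1·5 − 1·4 + 1·3 − 1·2 + 1·1 − 1·0 = 3.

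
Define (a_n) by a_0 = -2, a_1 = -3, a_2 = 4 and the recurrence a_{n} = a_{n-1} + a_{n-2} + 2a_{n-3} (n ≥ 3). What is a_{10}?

The ordinary generating function has denominator 1 - q - q^2 - 2q^3.
Iterating the recurrence: a_0,…,a_{10} = -2, -3, 4, -3, -5, 0, -11, -21, -32, -75, -149.

-149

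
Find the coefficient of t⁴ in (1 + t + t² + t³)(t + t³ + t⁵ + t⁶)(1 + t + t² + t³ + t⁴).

(1 + t + t² + t³) has coefficients 1,1,1,1 for degrees 0…3.
(t + t³ + t⁵ + t⁶) has coefficients 0,1,0,1,0 for degrees 0…4.
Finally multiplying by (1 + t + t² + t³ + t⁴), the product of all factors after the first has coefficients 0,1,1,2,2 for degrees 0…4.
[t⁴] = 1·2 + 1·2 + 1·1 + 1·1 = 6.

6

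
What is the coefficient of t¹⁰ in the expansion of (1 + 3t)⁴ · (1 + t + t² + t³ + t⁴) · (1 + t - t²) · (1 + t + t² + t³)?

(1 + 3t)⁴ has coefficients 1,12,54,108,81 for degrees 0…4.
(1 + t + t² + t³ + t⁴) has coefficients 1,1,1,1,1,0,0,0,0,0,0 for degrees 0…10.
Multiplying by (1 + t - t²) gives running coefficients 1,2,1,1,1,0,-1,0,0,0,0 for degrees 0…10.
Finally multiplying by (1 + t + t² + t³), the product of all factors after the first has coefficients 1,3,4,5,5,3,1,0,-1,-1,0 for degrees 0…10.
[t¹⁰] = 1·0 + 12·(-1) + 54·(-1) + 108·0 + 81·1 = 15.

15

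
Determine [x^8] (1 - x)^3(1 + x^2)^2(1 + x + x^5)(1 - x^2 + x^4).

(1 - x)^3 has coefficients 1,-3,3,-1 for degrees 0…3.
(1 + x^2)^2 has coefficients 1,0,2,0,1,0,0,0,0 for degrees 0…8.
Multiplying by (1 + x + x^5) gives running coefficients 1,1,2,2,1,2,0,2,0 for degrees 0…8.
Finally multiplying by (1 - x^2 + x^4), the product of all factors after the first has coefficients 1,1,1,1,0,1,1,2,1 for degrees 0…8.
[x^8] = 1·1 − 3·2 + 3·1 − 1·1 = -3.

-3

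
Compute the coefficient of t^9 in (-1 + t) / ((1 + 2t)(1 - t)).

512

Partial fractions give a closed form: a_n = (-1)·(-2)^n.
At n = 9: a_9 = 512.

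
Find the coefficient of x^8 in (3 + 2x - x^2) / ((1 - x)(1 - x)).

36

The denominator gives the recurrence a_n = 2a_(n−1) − a_(n−2) for n ≥ 3; the numerator fixes a_0 = 3, a_1 = 8, a_2 = 12.
Iterating: 3, 8, 12, 16, 20, 24, 28, 32, 36, so a_8 = 36.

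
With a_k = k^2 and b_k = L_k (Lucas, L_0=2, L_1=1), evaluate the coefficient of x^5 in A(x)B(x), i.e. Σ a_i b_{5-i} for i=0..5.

116

The convolution is the x^5 coefficient of A(x)B(x).
Σ = 0·11 + 1·7 + 4·4 + 9·3 + 16·1 + 25·2 = 116.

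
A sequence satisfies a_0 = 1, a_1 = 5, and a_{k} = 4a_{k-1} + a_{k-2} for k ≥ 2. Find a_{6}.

6765

The ordinary generating function has denominator 1 - 4y - y^2.
Iterating the recurrence: a_0,…,a_{6} = 1, 5, 21, 89, 377, 1597, 6765.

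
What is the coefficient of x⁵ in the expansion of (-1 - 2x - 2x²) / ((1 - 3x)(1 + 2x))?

-269

The denominator gives the recurrence a_n = a_(n−1) + 6a_(n−2) for n ≥ 3; the numerator fixes a_0 = -1, a_1 = -3, a_2 = -11.
Iterating: -1, -3, -11, -29, -95, -269, so a_5 = -269.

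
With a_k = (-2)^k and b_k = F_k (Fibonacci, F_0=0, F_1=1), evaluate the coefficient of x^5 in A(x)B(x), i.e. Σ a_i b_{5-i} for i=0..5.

Write out a_i and b_{5-i} for i = 0,…,5 and sum the products.
Σ = 1·5 − 2·3 + 4·2 − 8·1 + 16·1 − 32·0 = 15.

15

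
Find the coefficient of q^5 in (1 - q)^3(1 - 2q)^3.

-36

(1 - q)^3 has coefficients 1,-3,3,-1 for degrees 0…3.
(1 - 2q)^3 has coefficients 1,-6,12,-8,0,0 for degrees 0…5.
[q^5] = 1·0 − 3·0 + 3·(-8) − 1·12 = -36.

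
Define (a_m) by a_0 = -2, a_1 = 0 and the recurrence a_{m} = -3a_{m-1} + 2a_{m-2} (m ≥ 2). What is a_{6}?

-556

The ordinary generating function has denominator 1 + 3x - 2x^2.
Iterating the recurrence: a_0,…,a_{6} = -2, 0, -4, 12, -44, 156, -556.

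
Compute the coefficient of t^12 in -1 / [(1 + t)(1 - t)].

Partial fractions give a closed form: a_n = (-1/2)·(-1)^n + (-1/2)·1^n.
At n = 12: a_12 = -1.

-1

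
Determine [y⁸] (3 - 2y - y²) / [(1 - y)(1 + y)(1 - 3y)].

The denominator gives the recurrence a_n = 3a_(n−1) + a_(n−2) − 3a_(n−3) for n ≥ 3; the numerator fixes a_0 = 3, a_1 = 7, a_2 = 23.
Iterating: 3, 7, 23, 67, 203, 607, 1823, 5467, 16403, so a_8 = 16403.

16403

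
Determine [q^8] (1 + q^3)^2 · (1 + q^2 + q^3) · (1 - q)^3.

(1 + q^3)^2 has coefficients 1,0,0,2,0,0,1 for degrees 0…6.
(1 + q^2 + q^3) has coefficients 1,0,1,1,0,0,0,0,0 for degrees 0…8.
Finally multiplying by (1 - q)^3, the product of all factors after the first has coefficients 1,-3,4,-3,0,2,-1,0,0 for degrees 0…8.
[q^8] = 1·0 + 2·2 + 1·4 = 8.

8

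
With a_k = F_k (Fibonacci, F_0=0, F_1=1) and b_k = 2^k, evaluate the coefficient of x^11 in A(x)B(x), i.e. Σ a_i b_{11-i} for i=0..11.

3719

This is [x^11] in the product of the two ordinary generating functions.
Σ = 0·2048 + 1·1024 + 1·512 + 2·256 + 3·128 + 5·64 + 8·32 + 13·16 + 21·8 + 34·4 + 55·2 + 89·1 = 3719.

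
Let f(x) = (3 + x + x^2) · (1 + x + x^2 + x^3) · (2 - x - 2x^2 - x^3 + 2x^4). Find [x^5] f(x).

-7

(3 + x + x^2) has coefficients 3,1,1 for degrees 0…2.
(1 + x + x^2 + x^3) has coefficients 1,1,1,1,0,0 for degrees 0…5.
Finally multiplying by (2 - x - 2x^2 - x^3 + 2x^4), the product of all factors after the first has coefficients 2,1,-1,-2,-2,-1 for degrees 0…5.
[x^5] = 3·(-1) + 1·(-2) + 1·(-2) = -7.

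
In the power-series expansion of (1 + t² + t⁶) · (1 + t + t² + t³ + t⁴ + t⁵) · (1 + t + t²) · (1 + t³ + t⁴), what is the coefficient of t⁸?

17

(1 + t² + t⁶) has coefficients 1,0,1,0,0,0,1 for degrees 0…6.
(1 + t + t² + t³ + t⁴ + t⁵) has coefficients 1,1,1,1,1,1,0,0,0 for degrees 0…8.
Multiplying by (1 + t + t²) gives running coefficients 1,2,3,3,3,3,2,1,0 for degrees 0…8.
Finally multiplying by (1 + t³ + t⁴), the product of all factors after the first has coefficients 1,2,3,4,6,8,8,7,6 for degrees 0…8.
[t⁸] = 1·6 + 1·8 + 1·3 = 17.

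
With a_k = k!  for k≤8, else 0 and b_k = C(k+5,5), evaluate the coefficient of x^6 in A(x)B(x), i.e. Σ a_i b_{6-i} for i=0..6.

The convolution is the x^6 coefficient of A(x)B(x).
Σ = 1·462 + 1·252 + 2·126 + 6·56 + 24·21 + 120·6 + 720·1 = 3246.

3246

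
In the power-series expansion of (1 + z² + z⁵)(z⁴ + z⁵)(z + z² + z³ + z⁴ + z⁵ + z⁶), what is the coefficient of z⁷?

(1 + z² + z⁵) has coefficients 1,0,1,0,0,1 for degrees 0…5.
(z⁴ + z⁵) has coefficients 0,0,0,0,1,1,0,0 for degrees 0…7.
Finally multiplying by (z + z² + z³ + z⁴ + z⁵ + z⁶), the product of all factors after the first has coefficients 0,0,0,0,0,1,2,2 for degrees 0…7.
[z⁷] = 1·2 + 1·1 + 1·0 = 3.

3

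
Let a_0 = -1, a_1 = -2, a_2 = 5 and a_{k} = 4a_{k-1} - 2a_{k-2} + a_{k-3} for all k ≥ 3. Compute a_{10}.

148872

The ordinary generating function has denominator 1 - 4z + 2z^2 - z^3.
Iterating the recurrence: a_0,…,a_{10} = -1, -2, 5, 23, 80, 279, 979, 3438, 12073, 42395, 148872.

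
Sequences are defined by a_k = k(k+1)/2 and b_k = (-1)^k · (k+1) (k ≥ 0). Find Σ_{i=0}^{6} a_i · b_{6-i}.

The convolution is the x^6 coefficient of A(x)B(x).
Σ = 0·7 + 1·(-6) + 3·5 + 6·(-4) + 10·3 + 15·(-2) + 21·1 = 6.

6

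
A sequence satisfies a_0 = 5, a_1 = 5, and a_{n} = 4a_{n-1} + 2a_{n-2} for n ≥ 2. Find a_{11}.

The ordinary generating function has denominator 1 - 4x - 2x^2.
Iterating the recurrence: a_0,…,a_{11} = 5, 5, 30, 130, 580, 2580, 11480, 51080, 227280, 1011280, 4499680, 20021280.

20021280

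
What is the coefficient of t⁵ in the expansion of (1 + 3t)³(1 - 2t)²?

108

(1 + 3t)³ has coefficients 1,9,27,27 for degrees 0…3.
(1 - 2t)² has coefficients 1,-4,4,0,0,0 for degrees 0…5.
[t⁵] = 1·0 + 9·0 + 27·0 + 27·4 = 108.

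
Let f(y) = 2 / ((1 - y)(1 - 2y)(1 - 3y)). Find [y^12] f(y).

Partial fractions give a closed form: a_n = (1)·1^n + (-8)·2^n + (9)·3^n.
At n = 12: a_12 = 4750202.

4750202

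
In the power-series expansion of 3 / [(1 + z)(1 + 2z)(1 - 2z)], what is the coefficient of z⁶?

Partial fractions give a closed form: a_n = (-1)·(-1)^n + (3)·(-2)^n + (1)·2^n.
At n = 6: a_6 = 255.

255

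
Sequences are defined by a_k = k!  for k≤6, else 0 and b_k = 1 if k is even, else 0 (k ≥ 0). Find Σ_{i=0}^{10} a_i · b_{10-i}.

747

The convolution is the t^10 coefficient of A(t)B(t).
Σ = 1·1 + 1·0 + 2·1 + 6·0 + 24·1 + 120·0 + 720·1 + 0·0 + 0·1 + 0·0 + 0·1 = 747.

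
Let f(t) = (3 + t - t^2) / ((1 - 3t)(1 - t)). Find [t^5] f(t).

1173

The denominator gives the recurrence a_n = 4a_(n−1) − 3a_(n−2) for n ≥ 3; the numerator fixes a_0 = 3, a_1 = 13, a_2 = 42.
Iterating: 3, 13, 42, 129, 390, 1173, so a_5 = 1173.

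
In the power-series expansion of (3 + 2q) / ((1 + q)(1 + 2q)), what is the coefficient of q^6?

255

The denominator gives the recurrence a_n = −3a_(n−1) − 2a_(n−2) for n ≥ 2; the numerator fixes a_0 = 3, a_1 = -7.
Iterating: 3, -7, 15, -31, 63, -127, 255, so a_6 = 255.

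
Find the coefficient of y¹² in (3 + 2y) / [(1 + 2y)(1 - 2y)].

The denominator gives the recurrence a_n = 4a_(n−2) for n ≥ 2; the numerator fixes a_0 = 3, a_1 = 2.
Iterating: 3, 2, 12, 8, 48, 32, 192, 128, 768, 512, 3072, 2048, 12288, so a_12 = 12288.

12288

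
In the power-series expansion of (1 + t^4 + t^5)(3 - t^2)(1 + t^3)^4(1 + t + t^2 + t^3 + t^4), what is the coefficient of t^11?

(1 + t^4 + t^5) has coefficients 1,0,0,0,1,1 for degrees 0…5.
(3 - t^2) has coefficients 3,0,-1,0,0,0,0,0,0,0,0,0 for degrees 0…11.
Multiplying by (1 + t^3)^4 gives running coefficients 3,0,-1,12,0,-4,18,0,-6,12,0,-4 for degrees 0…11.
Finally multiplying by (1 + t + t^2 + t^3 + t^4), the product of all factors after the first has coefficients 3,3,2,14,14,7,25,26,8,20,24,2 for degrees 0…11.
[t^11] = 1·2 + 1·26 + 1·25 = 53.

53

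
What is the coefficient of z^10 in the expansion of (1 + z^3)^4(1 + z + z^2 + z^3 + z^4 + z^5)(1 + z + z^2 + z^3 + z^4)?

50

(1 + z^3)^4 has coefficients 1,0,0,4,0,0,6,0,0,4,0 for degrees 0…10.
(1 + z + z^2 + z^3 + z^4 + z^5) has coefficients 1,1,1,1,1,1,0,0,0,0,0 for degrees 0…10.
Finally multiplying by (1 + z + z^2 + z^3 + z^4), the product of all factors after the first has coefficients 1,2,3,4,5,5,4,3,2,1,0 for degrees 0…10.
[z^10] = 1·0 + 4·3 + 6·5 + 4·2 = 50.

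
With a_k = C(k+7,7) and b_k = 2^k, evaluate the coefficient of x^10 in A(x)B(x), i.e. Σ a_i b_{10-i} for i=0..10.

This is [x^10] in the product of the two ordinary generating functions.
Σ = 1·1024 + 8·512 + 36·256 + 120·128 + 330·64 + 792·32 + 1716·16 + 3432·8 + 6435·4 + 11440·2 + 19448·1 = 199140.

199140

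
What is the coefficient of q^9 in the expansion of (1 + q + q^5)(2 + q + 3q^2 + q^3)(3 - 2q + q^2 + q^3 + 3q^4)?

(1 + q + q^5) has coefficients 1,1,0,0,0,1 for degrees 0…5.
(2 + q + 3q^2 + q^3) has coefficients 2,1,3,1,0,0,0,0,0,0 for degrees 0…9.
Finally multiplying by (3 - 2q + q^2 + q^3 + 3q^4), the product of all factors after the first has coefficients 6,-1,9,0,8,7,10,3,0,0 for degrees 0…9.
[q^9] = 1·0 + 1·0 + 1·8 = 8.

8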